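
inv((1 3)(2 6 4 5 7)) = (1 3)(2 7 5 4 6)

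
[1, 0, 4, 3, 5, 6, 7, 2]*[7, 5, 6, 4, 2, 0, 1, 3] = [5, 7, 2, 4, 0, 1, 3, 6]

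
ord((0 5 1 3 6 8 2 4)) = 8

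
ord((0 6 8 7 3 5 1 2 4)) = 9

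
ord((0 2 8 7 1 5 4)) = 7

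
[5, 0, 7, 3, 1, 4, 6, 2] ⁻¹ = [1, 4, 7, 3, 5, 0, 6, 2] 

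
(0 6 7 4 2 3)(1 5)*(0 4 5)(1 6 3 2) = (0 3 4 1)(5 6 7)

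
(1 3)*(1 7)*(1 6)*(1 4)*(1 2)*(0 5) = (0 5)(1 3 7 6 4 2)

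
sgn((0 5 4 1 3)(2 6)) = -1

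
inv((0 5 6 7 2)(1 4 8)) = (0 2 7 6 5)(1 8 4)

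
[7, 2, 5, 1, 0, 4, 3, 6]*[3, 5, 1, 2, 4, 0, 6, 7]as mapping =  [0→7, 1→1, 2→0, 3→5, 4→3, 5→4, 6→2, 7→6]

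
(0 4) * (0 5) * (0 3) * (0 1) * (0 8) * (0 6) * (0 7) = (0 4 5 3 1 8 6 7)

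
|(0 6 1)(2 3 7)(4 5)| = 6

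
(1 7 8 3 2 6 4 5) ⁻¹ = (1 5 4 6 2 3 8 7) 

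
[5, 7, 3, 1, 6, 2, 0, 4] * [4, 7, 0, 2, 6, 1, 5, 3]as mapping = [0→1, 1→3, 2→2, 3→7, 4→5, 5→0, 6→4, 7→6]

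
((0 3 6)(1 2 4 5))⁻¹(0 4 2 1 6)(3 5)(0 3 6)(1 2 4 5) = (0 3 5 4 2)(1 6)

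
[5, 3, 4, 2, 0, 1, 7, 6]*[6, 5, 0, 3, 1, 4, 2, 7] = [4, 3, 1, 0, 6, 5, 7, 2]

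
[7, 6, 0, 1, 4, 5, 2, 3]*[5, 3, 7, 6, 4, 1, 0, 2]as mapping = [0→2, 1→0, 2→5, 3→3, 4→4, 5→1, 6→7, 7→6]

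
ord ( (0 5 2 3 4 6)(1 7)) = 6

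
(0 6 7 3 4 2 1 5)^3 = (0 3 1 6 4 5 7 2)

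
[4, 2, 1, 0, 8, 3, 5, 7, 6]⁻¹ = [3, 2, 1, 5, 0, 6, 8, 7, 4]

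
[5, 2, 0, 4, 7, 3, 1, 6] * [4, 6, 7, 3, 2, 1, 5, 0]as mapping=[0→1, 1→7, 2→4, 3→2, 4→0, 5→3, 6→6, 7→5]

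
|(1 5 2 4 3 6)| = 6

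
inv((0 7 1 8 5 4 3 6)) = (0 6 3 4 5 8 1 7)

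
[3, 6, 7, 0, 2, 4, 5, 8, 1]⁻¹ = [3, 8, 4, 0, 5, 6, 1, 2, 7]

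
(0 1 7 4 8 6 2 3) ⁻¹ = (0 3 2 6 8 4 7 1) 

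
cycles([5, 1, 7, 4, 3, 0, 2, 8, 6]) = (0 5)(2 7 8 6)(3 4)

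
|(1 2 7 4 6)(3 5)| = 10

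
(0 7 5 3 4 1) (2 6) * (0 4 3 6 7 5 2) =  (0 5 6) (1 4) (2 7) 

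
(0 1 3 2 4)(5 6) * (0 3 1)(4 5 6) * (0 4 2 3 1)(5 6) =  (0 4 1)(2 6 5)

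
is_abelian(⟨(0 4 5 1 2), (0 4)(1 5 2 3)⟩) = no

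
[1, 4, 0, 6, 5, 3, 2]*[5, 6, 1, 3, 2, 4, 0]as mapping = [0→6, 1→2, 2→5, 3→0, 4→4, 5→3, 6→1]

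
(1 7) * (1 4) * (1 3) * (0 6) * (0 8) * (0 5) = (0 6 8 5)(1 7 4 3)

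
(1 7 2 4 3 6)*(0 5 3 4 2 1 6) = (0 5 3) (1 7) 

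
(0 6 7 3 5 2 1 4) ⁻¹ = (0 4 1 2 5 3 7 6) 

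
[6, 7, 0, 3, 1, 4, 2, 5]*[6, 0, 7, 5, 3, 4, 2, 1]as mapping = [0→2, 1→1, 2→6, 3→5, 4→0, 5→3, 6→7, 7→4]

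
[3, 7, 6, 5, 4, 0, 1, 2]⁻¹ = [5, 6, 7, 0, 4, 3, 2, 1]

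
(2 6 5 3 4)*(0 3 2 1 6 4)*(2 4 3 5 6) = (0 5 4 1 2 3)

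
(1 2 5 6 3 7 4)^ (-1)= (1 4 7 3 6 5 2)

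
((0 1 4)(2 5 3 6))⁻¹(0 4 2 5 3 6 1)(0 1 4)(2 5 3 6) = (0 5 3 6 2 4 1)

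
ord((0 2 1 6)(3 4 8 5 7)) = 20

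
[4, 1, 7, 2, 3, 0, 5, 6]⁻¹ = [5, 1, 3, 4, 0, 6, 7, 2]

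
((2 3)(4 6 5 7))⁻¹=(2 3)(4 7 5 6)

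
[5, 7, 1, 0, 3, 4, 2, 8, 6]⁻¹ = [3, 2, 6, 4, 5, 0, 8, 1, 7]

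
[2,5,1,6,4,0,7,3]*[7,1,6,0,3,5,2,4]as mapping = [0→6,1→5,2→1,3→2,4→3,5→7,6→4,7→0]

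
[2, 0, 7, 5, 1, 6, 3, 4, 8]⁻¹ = [1, 4, 0, 6, 7, 3, 5, 2, 8]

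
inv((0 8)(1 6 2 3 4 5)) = (0 8)(1 5 4 3 2 6)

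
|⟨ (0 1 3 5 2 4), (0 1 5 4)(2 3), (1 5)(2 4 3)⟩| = 720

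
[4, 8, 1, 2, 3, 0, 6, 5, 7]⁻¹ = [5, 2, 3, 4, 0, 7, 6, 8, 1]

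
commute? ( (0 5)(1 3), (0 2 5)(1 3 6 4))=no: (0 5)(1 3) * (0 2 5)(1 3 6 4)=(1 6 4)(2 5), (0 2 5)(1 3 6 4) * (0 5)(1 3)=(0 2)(3 6 4)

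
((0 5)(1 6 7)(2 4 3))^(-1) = (0 5)(1 7 6)(2 3 4)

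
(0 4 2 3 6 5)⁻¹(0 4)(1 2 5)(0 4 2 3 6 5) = (0 1 3)(2 4)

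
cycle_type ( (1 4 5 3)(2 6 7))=3.4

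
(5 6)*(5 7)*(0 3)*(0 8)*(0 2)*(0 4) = (0 3 8 2 4)(5 6 7)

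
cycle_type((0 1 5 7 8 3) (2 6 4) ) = 3.6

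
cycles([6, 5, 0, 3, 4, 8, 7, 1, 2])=(0 6 7 1 5 8 2)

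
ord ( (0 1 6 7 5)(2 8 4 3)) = 20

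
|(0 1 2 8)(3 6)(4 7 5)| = 12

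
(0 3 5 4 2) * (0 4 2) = (0 3 5 2 4)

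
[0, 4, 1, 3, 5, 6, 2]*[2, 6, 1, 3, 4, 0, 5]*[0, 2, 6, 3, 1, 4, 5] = [6, 1, 5, 3, 0, 4, 2]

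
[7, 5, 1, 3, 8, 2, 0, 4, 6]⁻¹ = [6, 2, 5, 3, 7, 1, 8, 0, 4]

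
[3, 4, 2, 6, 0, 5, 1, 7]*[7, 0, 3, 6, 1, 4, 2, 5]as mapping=[0→6, 1→1, 2→3, 3→2, 4→7, 5→4, 6→0, 7→5]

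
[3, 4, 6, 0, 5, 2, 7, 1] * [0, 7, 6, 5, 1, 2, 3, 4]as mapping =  [0→5, 1→1, 2→3, 3→0, 4→2, 5→6, 6→4, 7→7]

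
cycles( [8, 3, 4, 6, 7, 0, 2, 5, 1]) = (0 8 1 3 6 2 4 7 5)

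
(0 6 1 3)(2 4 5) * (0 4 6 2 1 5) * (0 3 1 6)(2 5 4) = (0 5 6 4 3 2)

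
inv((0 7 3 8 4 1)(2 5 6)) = (0 1 4 8 3 7)(2 6 5)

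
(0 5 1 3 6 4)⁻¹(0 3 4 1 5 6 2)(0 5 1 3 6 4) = (0 3 1 4 2 5 6)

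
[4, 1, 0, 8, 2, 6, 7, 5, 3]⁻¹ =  [2, 1, 4, 8, 0, 7, 5, 6, 3]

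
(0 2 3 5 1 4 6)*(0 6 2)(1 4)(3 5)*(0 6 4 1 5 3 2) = (0 6 4)(1 5)(2 3)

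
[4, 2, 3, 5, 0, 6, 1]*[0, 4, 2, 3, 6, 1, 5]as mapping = [0→6, 1→2, 2→3, 3→1, 4→0, 5→5, 6→4]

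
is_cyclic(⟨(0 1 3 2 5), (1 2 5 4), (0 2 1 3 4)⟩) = no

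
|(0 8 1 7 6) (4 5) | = 10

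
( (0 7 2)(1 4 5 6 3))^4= (0 7 2)(1 3 6 5 4)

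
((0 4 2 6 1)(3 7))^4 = (0 1 6 2 4)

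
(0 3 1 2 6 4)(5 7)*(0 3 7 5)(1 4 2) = (0 7)(2 6)(3 4)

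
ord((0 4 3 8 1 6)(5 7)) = 6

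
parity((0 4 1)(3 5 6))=even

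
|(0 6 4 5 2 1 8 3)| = 8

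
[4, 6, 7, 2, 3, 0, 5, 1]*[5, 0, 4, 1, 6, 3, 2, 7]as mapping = [0→6, 1→2, 2→7, 3→4, 4→1, 5→5, 6→3, 7→0]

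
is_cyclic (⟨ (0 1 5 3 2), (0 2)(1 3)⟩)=no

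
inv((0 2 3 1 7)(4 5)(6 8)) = (0 7 1 3 2)(4 5)(6 8)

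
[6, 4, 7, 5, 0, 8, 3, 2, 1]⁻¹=[4, 8, 7, 6, 1, 3, 0, 2, 5]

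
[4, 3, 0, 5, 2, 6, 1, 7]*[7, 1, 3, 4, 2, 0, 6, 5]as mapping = [0→2, 1→4, 2→7, 3→0, 4→3, 5→6, 6→1, 7→5]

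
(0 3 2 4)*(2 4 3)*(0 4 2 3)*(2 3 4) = (0 4 2)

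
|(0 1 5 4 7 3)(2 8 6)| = 6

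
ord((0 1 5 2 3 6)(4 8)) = 6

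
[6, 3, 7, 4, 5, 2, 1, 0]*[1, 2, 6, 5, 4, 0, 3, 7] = [3, 5, 7, 4, 0, 6, 2, 1]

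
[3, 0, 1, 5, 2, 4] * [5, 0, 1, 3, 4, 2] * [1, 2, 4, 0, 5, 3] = [0, 3, 1, 4, 2, 5]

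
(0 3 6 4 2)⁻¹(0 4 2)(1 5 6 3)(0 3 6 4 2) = (0 3 2)(1 5 4 6)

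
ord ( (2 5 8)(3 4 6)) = 3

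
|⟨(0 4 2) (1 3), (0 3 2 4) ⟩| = 120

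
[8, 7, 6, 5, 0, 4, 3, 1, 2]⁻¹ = [4, 7, 8, 6, 5, 3, 2, 1, 0]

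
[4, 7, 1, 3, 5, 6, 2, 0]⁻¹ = [7, 2, 6, 3, 0, 4, 5, 1]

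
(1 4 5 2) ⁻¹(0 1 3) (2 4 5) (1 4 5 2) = (0 4 3) (1 5 2) 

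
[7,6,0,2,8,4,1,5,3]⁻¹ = [2,6,3,8,5,7,1,0,4]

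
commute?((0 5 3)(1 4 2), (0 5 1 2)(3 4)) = no:(0 5 3)(1 4 2) * (0 5 1 2)(3 4) = (0 1 3 5 4), (0 5 1 2)(3 4) * (0 5 3)(1 4 2) = (0 3 2 5 4)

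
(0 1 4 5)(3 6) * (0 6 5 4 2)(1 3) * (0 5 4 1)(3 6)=(0 6)(1 2 5 3 4)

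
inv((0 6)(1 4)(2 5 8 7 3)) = (0 6)(1 4)(2 3 7 8 5)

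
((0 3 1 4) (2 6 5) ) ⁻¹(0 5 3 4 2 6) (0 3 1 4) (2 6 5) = (0 6 5 3 2 1) 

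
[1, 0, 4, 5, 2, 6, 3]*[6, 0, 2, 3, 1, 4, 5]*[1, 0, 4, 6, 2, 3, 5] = [1, 5, 0, 2, 4, 3, 6]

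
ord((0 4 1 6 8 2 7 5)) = 8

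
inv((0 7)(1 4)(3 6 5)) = (0 7)(1 4)(3 5 6)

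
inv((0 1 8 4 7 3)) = (0 3 7 4 8 1)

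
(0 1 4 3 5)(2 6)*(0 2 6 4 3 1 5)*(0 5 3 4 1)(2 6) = (0 3 5 6 2 1 4)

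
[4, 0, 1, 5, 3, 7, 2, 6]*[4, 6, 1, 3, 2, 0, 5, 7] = [2, 4, 6, 0, 3, 7, 1, 5]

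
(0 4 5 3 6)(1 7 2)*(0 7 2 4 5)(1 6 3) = (0 5 1 2 6 7 4)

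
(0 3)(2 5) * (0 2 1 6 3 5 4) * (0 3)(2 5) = (0 2 4 3 5 1 6)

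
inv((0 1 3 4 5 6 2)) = (0 2 6 5 4 3 1)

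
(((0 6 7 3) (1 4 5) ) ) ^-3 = (0 6 7 3) 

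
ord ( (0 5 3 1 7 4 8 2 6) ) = 9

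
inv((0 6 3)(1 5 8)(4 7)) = (0 3 6)(1 8 5)(4 7)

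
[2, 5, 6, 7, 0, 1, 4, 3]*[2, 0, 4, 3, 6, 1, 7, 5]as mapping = [0→4, 1→1, 2→7, 3→5, 4→2, 5→0, 6→6, 7→3]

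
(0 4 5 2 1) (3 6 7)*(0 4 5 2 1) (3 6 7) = (0 5 1 4 2) (3 7 6) 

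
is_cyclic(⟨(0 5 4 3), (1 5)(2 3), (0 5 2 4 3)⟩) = no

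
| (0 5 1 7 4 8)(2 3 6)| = 6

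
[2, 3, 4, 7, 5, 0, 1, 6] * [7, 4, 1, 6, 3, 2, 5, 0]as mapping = [0→1, 1→6, 2→3, 3→0, 4→2, 5→7, 6→4, 7→5]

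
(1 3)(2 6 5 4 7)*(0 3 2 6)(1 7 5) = (0 3 7 6 1 2)(4 5)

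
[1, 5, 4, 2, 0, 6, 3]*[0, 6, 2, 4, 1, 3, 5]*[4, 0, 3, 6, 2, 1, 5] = [5, 6, 0, 3, 4, 1, 2]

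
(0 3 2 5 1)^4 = (0 1 5 2 3)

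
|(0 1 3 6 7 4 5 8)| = 8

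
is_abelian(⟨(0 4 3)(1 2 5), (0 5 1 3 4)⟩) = no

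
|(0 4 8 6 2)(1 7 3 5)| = 20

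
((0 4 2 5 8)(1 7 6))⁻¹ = (0 8 5 2 4)(1 6 7)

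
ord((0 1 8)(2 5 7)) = 3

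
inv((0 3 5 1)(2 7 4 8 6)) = (0 1 5 3)(2 6 8 4 7)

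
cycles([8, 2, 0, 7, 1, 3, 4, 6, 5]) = (0 8 5 3 7 6 4 1 2) 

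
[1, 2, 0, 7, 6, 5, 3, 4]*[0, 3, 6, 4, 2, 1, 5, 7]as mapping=[0→3, 1→6, 2→0, 3→7, 4→5, 5→1, 6→4, 7→2]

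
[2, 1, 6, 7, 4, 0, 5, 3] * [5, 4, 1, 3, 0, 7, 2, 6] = [1, 4, 2, 6, 0, 5, 7, 3]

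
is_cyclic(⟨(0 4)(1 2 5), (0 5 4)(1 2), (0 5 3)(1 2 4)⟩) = no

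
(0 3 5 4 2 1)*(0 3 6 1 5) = (0 6 1 3)(2 5 4)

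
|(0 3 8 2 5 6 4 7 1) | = 9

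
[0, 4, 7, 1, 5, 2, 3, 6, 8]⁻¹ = [0, 3, 5, 6, 1, 4, 7, 2, 8]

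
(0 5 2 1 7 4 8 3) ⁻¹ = (0 3 8 4 7 1 2 5) 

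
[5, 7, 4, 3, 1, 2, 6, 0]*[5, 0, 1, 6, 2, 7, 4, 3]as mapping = [0→7, 1→3, 2→2, 3→6, 4→0, 5→1, 6→4, 7→5]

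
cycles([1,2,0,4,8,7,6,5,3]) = (0 1 2)(3 4 8)(5 7)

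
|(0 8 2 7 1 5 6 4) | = 8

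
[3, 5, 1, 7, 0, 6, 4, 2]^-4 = [1, 0, 4, 5, 2, 3, 7, 6]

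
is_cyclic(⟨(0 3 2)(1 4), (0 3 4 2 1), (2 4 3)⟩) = no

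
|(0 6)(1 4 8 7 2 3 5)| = 14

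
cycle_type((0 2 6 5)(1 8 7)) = 3.4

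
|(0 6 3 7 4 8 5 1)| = 8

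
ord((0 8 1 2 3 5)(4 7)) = 6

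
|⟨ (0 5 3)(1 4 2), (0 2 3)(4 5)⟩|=720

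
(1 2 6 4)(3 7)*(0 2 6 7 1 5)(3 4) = (0 2 7 4 5)(1 6 3)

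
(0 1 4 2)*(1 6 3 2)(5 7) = (0 6 3 2)(1 4)(5 7)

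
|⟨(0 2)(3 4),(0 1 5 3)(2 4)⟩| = 36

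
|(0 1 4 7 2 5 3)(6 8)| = 14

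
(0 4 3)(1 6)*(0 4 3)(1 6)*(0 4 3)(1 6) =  (1 6)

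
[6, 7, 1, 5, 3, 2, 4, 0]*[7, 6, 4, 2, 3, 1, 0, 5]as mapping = [0→0, 1→5, 2→6, 3→1, 4→2, 5→4, 6→3, 7→7]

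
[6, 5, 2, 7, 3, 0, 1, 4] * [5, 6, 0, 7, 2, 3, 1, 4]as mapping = [0→1, 1→3, 2→0, 3→4, 4→7, 5→5, 6→6, 7→2]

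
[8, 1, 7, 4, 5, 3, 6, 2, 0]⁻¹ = [8, 1, 7, 5, 3, 4, 6, 2, 0]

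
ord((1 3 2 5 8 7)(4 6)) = 6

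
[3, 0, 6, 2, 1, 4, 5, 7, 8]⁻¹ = [1, 4, 3, 0, 5, 6, 2, 7, 8]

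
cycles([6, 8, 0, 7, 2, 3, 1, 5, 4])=(0 6 1 8 4 2)(3 7 5)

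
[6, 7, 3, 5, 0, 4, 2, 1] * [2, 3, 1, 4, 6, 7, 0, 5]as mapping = [0→0, 1→5, 2→4, 3→7, 4→2, 5→6, 6→1, 7→3]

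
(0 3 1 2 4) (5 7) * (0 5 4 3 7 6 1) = (0 7 4 5 6 1 2 3) 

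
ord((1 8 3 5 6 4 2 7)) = 8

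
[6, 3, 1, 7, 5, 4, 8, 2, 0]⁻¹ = [8, 2, 7, 1, 5, 4, 0, 3, 6]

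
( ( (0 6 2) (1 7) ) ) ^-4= (0 2 6) 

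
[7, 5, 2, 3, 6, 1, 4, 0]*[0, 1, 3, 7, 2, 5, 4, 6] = [6, 5, 3, 7, 4, 1, 2, 0]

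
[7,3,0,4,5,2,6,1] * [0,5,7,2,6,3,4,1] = [1,2,0,6,3,7,4,5]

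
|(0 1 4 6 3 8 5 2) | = 8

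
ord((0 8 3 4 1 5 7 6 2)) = 9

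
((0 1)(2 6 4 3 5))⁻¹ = (0 1)(2 5 3 4 6)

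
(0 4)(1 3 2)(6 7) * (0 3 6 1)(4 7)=(0 7 1 6 4 3 2)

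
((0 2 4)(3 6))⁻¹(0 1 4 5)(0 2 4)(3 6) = (0 5 2 1)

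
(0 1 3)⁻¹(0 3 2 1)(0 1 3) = (0 2 3 1)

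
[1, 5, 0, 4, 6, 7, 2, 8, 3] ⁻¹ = [2, 0, 6, 8, 3, 1, 4, 5, 7] 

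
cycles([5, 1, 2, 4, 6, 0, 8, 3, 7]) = (0 5)(3 4 6 8 7)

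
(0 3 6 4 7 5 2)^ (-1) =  (0 2 5 7 4 6 3)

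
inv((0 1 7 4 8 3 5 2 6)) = (0 6 2 5 3 8 4 7 1)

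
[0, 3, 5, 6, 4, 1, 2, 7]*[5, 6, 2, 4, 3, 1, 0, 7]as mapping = [0→5, 1→4, 2→1, 3→0, 4→3, 5→6, 6→2, 7→7]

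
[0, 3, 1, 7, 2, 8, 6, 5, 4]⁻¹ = [0, 2, 4, 1, 8, 7, 6, 3, 5]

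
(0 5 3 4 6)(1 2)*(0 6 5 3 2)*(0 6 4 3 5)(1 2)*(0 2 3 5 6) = (0 6 4 2 3 5 1)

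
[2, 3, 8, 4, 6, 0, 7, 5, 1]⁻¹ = [5, 8, 0, 1, 3, 7, 4, 6, 2]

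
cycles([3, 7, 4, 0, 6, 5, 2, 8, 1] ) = (0 3)(1 7 8)(2 4 6)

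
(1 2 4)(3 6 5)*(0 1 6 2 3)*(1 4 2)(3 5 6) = (0 4 3 1 5)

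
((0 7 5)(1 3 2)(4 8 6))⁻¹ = (0 5 7)(1 2 3)(4 6 8)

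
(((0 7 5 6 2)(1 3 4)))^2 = (0 5 2 7 6)(1 4 3)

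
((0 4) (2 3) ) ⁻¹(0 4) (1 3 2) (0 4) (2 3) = (0 4) (1 2 3) 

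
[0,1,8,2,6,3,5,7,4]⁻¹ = [0,1,3,5,8,6,4,7,2]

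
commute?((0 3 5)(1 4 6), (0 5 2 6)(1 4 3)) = no:(0 3 5)(1 4 6) * (0 5 2 6)(1 4 3) = (0 1 3 2 6 4), (0 5 2 6)(1 4 3) * (0 3 5)(1 4 6) = (1 6 3 4 5 2)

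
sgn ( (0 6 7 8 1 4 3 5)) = -1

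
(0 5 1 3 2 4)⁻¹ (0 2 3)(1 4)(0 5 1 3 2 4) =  (0 3)(2 5 4)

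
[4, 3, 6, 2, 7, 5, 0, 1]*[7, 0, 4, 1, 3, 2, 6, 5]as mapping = [0→3, 1→1, 2→6, 3→4, 4→5, 5→2, 6→7, 7→0]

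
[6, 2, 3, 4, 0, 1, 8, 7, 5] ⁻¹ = [4, 5, 1, 2, 3, 8, 0, 7, 6] 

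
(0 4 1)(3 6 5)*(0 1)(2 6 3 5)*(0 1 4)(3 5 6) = (1 4)(2 3 5 6)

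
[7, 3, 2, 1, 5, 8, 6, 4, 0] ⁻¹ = [8, 3, 2, 1, 7, 4, 6, 0, 5] 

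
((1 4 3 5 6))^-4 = (1 4 3 5 6)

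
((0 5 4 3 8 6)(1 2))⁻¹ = (0 6 8 3 4 5)(1 2)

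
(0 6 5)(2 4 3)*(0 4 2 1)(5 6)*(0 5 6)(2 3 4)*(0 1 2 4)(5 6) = (0 5 4)(1 6)(2 3)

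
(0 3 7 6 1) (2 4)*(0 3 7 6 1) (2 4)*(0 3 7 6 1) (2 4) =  (0 6 3 1 7) (2 4) 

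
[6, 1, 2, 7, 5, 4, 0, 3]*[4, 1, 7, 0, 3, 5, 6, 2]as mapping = [0→6, 1→1, 2→7, 3→2, 4→5, 5→3, 6→4, 7→0]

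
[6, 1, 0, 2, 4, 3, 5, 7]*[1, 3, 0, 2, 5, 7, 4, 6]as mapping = [0→4, 1→3, 2→1, 3→0, 4→5, 5→2, 6→7, 7→6]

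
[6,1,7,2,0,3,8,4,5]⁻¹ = [4,1,3,5,7,8,0,2,6]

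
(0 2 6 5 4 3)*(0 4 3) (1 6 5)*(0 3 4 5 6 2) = (1 2 6) (3 5 4) 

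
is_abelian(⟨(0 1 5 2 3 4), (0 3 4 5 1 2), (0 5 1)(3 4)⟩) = no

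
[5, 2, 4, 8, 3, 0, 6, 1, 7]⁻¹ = [5, 7, 1, 4, 2, 0, 6, 8, 3]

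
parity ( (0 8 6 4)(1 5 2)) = odd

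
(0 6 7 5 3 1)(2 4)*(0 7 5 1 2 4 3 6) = (1 7)(2 3)(5 6)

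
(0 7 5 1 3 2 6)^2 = (0 5 3 6 7 1 2)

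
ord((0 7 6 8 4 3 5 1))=8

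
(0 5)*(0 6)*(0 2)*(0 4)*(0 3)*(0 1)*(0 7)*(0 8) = (0 5 6 2 4 3 1 7 8)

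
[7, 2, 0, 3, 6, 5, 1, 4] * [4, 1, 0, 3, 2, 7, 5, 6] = [6, 0, 4, 3, 5, 7, 1, 2] 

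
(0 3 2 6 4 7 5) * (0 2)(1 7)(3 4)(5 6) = (0 4 1 7 6 3)(2 5)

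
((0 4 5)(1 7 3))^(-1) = (0 5 4)(1 3 7)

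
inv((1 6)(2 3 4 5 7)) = (1 6)(2 7 5 4 3)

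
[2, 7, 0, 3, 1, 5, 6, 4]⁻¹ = [2, 4, 0, 3, 7, 5, 6, 1]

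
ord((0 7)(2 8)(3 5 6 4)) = 4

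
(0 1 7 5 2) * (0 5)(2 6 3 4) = (0 1 7)(2 5 6 3 4)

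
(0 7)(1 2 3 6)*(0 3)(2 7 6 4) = (0 6 1 7 3 4 2)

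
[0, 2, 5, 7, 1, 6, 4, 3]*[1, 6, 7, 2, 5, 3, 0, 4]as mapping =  [0→1, 1→7, 2→3, 3→4, 4→6, 5→0, 6→5, 7→2]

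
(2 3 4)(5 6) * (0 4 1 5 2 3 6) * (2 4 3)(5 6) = (0 3 1 6 4 2 5)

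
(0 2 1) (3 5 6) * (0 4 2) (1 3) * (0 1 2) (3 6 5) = (0 1 4) (2 6) 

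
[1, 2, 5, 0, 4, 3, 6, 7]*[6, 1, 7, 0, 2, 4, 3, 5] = [1, 7, 4, 6, 2, 0, 3, 5]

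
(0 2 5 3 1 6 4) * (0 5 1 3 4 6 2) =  (1 2)(4 5)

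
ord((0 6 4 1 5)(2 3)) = 10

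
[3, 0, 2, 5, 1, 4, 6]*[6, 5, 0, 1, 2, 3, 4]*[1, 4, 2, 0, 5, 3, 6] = [4, 6, 1, 0, 3, 2, 5]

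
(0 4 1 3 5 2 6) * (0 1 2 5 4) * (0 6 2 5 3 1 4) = (0 6 4 5 3)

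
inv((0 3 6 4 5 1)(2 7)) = (0 1 5 4 6 3)(2 7)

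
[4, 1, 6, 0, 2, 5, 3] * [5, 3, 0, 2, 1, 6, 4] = [1, 3, 4, 5, 0, 6, 2]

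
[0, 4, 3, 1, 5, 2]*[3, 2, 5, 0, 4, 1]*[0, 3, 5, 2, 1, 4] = [2, 1, 0, 5, 3, 4]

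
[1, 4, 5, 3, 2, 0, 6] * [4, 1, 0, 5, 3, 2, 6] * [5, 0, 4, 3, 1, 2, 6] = [0, 3, 4, 2, 5, 1, 6]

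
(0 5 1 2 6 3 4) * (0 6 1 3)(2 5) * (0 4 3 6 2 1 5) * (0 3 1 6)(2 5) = (0 6 4 5)(1 3)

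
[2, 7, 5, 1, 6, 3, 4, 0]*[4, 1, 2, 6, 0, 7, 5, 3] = [2, 3, 7, 1, 5, 6, 0, 4]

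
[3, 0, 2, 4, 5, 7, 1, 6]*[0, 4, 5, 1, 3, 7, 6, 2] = [1, 0, 5, 3, 7, 2, 4, 6]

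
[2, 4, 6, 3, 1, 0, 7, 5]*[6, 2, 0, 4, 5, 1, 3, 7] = [0, 5, 3, 4, 2, 6, 7, 1]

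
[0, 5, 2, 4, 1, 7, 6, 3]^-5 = [0, 1, 2, 3, 4, 5, 6, 7]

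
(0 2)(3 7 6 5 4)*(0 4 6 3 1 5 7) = (0 2 4 1 5 6 7 3)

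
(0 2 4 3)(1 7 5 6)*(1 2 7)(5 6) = (0 7 6 2 4 3)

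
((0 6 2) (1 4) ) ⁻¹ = (0 2 6) (1 4) 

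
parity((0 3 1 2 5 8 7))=even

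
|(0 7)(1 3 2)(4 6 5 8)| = 12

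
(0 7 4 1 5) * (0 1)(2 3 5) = (0 7 4)(1 2 3 5)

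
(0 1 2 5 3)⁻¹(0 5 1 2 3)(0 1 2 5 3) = (0 1 3 2 5)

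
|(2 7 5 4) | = 4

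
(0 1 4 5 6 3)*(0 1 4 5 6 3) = (0 4 6)(1 5 3)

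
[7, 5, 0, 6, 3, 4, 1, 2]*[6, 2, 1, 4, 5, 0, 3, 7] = [7, 0, 6, 3, 4, 5, 2, 1]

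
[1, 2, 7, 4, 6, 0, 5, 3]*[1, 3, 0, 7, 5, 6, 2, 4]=[3, 0, 4, 5, 2, 1, 6, 7]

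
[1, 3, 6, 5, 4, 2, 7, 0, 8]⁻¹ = [7, 0, 5, 1, 4, 3, 2, 6, 8]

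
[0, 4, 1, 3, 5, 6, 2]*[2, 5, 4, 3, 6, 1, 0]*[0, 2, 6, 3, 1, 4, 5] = [6, 5, 4, 3, 2, 0, 1]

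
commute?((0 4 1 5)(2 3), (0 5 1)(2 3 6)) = no:(0 4 1 5)(2 3) * (0 5 1)(2 3 6) = (0 4)(2 6), (0 5 1)(2 3 6) * (0 4 1 5)(2 3) = (1 4)(3 6)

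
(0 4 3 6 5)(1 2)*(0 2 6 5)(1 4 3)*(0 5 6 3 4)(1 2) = (0 4 2)(1 3 6 5)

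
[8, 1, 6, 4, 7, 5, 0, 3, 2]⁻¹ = [6, 1, 8, 7, 3, 5, 2, 4, 0]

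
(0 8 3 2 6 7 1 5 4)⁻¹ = (0 4 5 1 7 6 2 3 8)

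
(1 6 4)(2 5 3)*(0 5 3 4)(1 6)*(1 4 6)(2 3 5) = (0 2 5 6)(1 4)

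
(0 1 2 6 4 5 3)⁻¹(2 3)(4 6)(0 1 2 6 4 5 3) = (0 6)(4 5)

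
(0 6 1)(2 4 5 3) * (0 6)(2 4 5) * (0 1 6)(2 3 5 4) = (0 1)(2 4 3)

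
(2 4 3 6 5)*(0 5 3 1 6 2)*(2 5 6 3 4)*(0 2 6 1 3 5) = (0 1 5 2 6 4 3) 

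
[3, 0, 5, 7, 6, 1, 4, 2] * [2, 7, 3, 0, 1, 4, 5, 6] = [0, 2, 4, 6, 5, 7, 1, 3]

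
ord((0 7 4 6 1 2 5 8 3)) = 9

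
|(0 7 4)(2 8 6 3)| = 12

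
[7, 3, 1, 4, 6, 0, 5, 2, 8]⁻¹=[5, 2, 7, 1, 3, 6, 4, 0, 8]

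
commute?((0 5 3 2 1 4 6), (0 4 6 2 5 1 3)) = no:(0 5 3 2 1 4 6)*(0 4 6 2 5 1 3) = (0 1 6 4 2 3 5), (0 4 6 2 5 1 3)*(0 5 3 2 1 4 6) = (0 6 1 2 3 5 4)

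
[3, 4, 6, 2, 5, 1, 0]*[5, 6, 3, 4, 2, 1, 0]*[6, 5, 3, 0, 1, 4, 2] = [1, 3, 6, 0, 5, 2, 4]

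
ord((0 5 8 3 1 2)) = 6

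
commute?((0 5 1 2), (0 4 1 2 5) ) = no:(0 5 1 2) * (0 4 1 2 5) = (1 5 2 4), (0 4 1 2 5) * (0 5 1 2) = (0 4 2 1) 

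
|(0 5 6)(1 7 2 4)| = 12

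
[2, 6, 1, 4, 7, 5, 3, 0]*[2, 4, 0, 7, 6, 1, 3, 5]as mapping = [0→0, 1→3, 2→4, 3→6, 4→5, 5→1, 6→7, 7→2]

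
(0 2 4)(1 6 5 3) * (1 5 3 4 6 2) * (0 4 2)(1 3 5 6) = (0 3 6 5 2 1)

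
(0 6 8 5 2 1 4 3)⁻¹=(0 3 4 1 2 5 8 6)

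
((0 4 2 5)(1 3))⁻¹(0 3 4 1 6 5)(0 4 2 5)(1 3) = (0 4 1 2 3 6)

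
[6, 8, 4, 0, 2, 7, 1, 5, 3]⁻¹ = [3, 6, 4, 8, 2, 7, 0, 5, 1]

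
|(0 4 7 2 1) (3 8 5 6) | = 20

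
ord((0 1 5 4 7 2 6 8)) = 8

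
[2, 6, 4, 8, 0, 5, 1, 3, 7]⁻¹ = [4, 6, 0, 7, 2, 5, 1, 8, 3]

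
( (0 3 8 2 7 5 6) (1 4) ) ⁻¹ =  (0 6 5 7 2 8 3) (1 4) 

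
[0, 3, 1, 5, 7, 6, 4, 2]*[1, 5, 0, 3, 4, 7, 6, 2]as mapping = [0→1, 1→3, 2→5, 3→7, 4→2, 5→6, 6→4, 7→0]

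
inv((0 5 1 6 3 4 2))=(0 2 4 3 6 1 5)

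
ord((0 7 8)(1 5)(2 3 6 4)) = 12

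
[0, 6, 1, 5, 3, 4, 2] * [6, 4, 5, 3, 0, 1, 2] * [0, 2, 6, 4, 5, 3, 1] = [1, 6, 5, 2, 4, 0, 3]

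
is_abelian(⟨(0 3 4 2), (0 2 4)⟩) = no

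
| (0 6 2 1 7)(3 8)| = 10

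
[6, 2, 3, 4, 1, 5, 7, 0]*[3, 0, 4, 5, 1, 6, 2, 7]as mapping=[0→2, 1→4, 2→5, 3→1, 4→0, 5→6, 6→7, 7→3]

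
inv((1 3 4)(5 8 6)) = (1 4 3)(5 6 8)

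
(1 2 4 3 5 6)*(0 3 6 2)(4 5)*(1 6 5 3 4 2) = (0 4 5 1)(2 3)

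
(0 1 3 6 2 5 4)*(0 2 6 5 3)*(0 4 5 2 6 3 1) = (1 4 6 3 2)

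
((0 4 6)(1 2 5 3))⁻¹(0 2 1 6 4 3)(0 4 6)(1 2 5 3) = (0 6 1 4 5 2)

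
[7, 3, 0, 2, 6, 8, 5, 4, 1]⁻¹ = [2, 8, 3, 1, 7, 6, 4, 0, 5]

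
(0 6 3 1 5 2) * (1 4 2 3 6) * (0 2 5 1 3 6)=(0 3 4 5 6)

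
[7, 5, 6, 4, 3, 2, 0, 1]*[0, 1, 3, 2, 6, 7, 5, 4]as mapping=[0→4, 1→7, 2→5, 3→6, 4→2, 5→3, 6→0, 7→1]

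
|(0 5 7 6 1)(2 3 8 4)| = 20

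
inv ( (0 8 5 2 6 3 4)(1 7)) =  (0 4 3 6 2 5 8)(1 7)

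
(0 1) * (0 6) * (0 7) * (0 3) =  (0 1 6 7 3)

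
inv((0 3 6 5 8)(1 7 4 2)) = (0 8 5 6 3)(1 2 4 7)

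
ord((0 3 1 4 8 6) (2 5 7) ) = 6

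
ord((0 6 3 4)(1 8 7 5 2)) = 20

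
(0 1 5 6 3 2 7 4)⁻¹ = (0 4 7 2 3 6 5 1)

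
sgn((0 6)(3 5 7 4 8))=-1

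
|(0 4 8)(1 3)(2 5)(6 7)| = 6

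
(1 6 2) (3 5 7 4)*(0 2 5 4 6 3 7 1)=(0 2) (1 3 4 7 6 5) 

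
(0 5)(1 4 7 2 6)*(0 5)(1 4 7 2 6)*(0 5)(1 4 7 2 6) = (0 5)(1 2 4 6 7)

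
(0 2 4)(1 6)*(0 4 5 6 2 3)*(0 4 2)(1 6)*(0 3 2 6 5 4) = (0 2 4 6 5 1 3)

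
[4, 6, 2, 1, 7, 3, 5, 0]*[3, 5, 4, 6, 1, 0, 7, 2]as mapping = [0→1, 1→7, 2→4, 3→5, 4→2, 5→6, 6→0, 7→3]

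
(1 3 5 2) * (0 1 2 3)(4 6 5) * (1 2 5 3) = (0 2 5 1)(3 4 6)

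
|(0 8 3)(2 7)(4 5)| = 6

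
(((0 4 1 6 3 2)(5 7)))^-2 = (0 3 1)(2 6 4)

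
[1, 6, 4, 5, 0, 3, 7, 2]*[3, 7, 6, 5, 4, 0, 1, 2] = [7, 1, 4, 0, 3, 5, 2, 6]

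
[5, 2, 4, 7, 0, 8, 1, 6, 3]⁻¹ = [4, 6, 1, 8, 2, 0, 7, 3, 5]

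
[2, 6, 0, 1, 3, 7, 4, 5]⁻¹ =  [2, 3, 0, 4, 6, 7, 1, 5]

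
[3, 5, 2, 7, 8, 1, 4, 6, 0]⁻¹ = [8, 5, 2, 0, 6, 1, 7, 3, 4]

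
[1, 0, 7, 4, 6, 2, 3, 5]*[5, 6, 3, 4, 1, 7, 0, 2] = [6, 5, 2, 1, 0, 3, 4, 7]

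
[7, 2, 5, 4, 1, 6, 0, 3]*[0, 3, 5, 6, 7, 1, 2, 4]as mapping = [0→4, 1→5, 2→1, 3→7, 4→3, 5→2, 6→0, 7→6]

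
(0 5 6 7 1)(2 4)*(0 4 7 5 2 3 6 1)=(0 2 7)(1 4 3 6 5)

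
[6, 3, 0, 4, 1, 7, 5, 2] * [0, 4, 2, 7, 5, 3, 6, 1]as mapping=[0→6, 1→7, 2→0, 3→5, 4→4, 5→1, 6→3, 7→2]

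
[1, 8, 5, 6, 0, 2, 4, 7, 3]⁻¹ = [4, 0, 5, 8, 6, 2, 3, 7, 1]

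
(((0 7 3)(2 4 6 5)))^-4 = (0 3 7)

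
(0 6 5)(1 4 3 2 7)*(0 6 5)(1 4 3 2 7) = (0 5 6)(1 3 7 4 2)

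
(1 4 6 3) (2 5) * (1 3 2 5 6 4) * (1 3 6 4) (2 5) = (1 3 6 5 2 4) 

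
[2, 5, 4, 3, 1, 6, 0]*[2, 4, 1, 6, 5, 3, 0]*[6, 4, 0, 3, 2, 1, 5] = [4, 3, 1, 5, 2, 6, 0]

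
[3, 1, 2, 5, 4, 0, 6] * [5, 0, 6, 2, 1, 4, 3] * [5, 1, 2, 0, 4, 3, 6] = [2, 5, 6, 4, 1, 3, 0] 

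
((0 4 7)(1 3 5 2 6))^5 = (0 7 4)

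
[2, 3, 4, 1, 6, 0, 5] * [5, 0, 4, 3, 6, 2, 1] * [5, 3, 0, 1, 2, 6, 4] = [2, 1, 4, 5, 3, 6, 0]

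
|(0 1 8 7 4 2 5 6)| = 8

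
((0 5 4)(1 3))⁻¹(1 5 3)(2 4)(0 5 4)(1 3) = (0 2)(1 3 4)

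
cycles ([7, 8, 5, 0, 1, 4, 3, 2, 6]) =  (0 7 2 5 4 1 8 6 3)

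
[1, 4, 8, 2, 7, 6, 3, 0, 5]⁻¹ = [7, 0, 3, 6, 1, 8, 5, 4, 2]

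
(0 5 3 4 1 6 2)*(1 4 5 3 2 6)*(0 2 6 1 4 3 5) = (0 5 6 1 4 3)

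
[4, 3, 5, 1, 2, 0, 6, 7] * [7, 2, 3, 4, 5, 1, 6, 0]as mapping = [0→5, 1→4, 2→1, 3→2, 4→3, 5→7, 6→6, 7→0]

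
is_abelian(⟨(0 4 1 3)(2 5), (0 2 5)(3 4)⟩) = no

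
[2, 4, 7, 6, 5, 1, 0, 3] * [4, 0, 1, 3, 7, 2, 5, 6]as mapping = [0→1, 1→7, 2→6, 3→5, 4→2, 5→0, 6→4, 7→3]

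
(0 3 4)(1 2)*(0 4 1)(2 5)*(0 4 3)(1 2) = (1 5)(2 4 3)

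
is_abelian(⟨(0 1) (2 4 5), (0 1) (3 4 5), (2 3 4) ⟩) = no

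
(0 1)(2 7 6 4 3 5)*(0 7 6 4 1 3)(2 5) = (0 3 2 6 1 7 4)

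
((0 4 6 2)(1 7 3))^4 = (1 7 3)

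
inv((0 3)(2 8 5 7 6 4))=(0 3)(2 4 6 7 5 8)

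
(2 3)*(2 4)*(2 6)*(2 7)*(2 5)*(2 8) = (2 3 4 6 7 5 8)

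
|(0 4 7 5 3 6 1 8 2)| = 9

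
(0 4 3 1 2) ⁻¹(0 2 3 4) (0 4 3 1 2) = (0 1 3 4) 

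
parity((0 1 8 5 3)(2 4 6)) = even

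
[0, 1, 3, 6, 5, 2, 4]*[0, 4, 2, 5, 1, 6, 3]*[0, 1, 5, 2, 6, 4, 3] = [0, 6, 4, 2, 3, 5, 1]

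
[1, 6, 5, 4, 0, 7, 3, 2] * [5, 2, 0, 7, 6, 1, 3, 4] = [2, 3, 1, 6, 5, 4, 7, 0]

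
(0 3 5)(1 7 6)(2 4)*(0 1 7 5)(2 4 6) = (0 3)(1 5)(2 6 7)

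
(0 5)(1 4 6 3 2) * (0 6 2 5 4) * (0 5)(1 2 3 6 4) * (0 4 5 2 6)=(0 1 2 6)(3 4)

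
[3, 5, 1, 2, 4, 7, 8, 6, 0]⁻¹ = [8, 2, 3, 0, 4, 1, 7, 5, 6]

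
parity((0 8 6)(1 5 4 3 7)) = even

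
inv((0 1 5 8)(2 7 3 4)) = (0 8 5 1)(2 4 3 7)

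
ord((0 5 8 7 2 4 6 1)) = 8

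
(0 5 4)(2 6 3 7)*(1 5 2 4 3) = (0 2 6 1 5 3 7 4)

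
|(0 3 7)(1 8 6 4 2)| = 15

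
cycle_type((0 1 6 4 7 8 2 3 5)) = 9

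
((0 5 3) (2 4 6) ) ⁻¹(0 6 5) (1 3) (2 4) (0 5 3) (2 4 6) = (0 1) (2 3 5) (4 6) 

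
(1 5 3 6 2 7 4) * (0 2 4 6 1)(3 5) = (0 2 7 6 4)(1 3)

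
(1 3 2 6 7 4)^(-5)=(1 3 2 6 7 4)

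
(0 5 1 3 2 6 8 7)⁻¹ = (0 7 8 6 2 3 1 5)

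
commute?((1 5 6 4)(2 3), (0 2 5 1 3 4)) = no:(1 5 6 4)(2 3)*(0 2 5 1 3 4) = (0 2 4 3 5 6), (0 2 5 1 3 4)*(1 5 6 4)(2 3) = (0 3 1 2 6 4)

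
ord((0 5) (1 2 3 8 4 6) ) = 6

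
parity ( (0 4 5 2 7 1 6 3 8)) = even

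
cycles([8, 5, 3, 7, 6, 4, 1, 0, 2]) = (0 8 2 3 7)(1 5 4 6)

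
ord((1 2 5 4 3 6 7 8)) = 8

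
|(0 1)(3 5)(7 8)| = 2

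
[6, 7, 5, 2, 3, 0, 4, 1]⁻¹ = [5, 7, 3, 4, 6, 2, 0, 1]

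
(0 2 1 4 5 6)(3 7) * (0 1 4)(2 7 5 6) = (0 7 3 5 2 4 6 1)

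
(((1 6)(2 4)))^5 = (1 6)(2 4)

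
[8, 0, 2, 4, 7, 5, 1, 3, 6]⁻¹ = [1, 6, 2, 7, 3, 5, 8, 4, 0]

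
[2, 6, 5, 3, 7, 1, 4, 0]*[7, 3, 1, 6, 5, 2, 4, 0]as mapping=[0→1, 1→4, 2→2, 3→6, 4→0, 5→3, 6→5, 7→7]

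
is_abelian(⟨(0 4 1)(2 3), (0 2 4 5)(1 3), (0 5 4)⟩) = no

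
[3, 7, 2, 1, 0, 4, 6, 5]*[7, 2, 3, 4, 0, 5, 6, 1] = [4, 1, 3, 2, 7, 0, 6, 5]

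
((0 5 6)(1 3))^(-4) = (0 6 5)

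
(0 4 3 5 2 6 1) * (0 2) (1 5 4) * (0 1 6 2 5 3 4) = (0 6 3) (1 5) 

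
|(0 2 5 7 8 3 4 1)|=8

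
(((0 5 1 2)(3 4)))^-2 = (0 1)(2 5)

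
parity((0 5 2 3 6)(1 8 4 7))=odd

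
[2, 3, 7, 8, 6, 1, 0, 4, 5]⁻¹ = [6, 5, 0, 1, 7, 8, 4, 2, 3]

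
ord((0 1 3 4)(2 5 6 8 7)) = 20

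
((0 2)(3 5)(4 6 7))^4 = (4 6 7)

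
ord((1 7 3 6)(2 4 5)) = 12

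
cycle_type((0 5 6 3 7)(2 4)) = 2.5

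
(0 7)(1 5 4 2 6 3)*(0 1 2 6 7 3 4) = (0 3 2 7 1 5)(4 6)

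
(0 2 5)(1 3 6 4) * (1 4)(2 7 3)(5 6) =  (0 7 3 5)(1 2 6)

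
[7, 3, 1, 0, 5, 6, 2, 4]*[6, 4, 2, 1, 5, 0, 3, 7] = [7, 1, 4, 6, 0, 3, 2, 5]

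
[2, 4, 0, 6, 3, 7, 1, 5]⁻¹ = [2, 6, 0, 4, 1, 7, 3, 5]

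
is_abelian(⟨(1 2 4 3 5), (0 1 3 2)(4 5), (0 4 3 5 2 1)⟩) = no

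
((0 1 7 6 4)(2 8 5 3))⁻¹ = (0 4 6 7 1)(2 3 5 8)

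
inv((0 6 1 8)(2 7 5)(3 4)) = (0 8 1 6)(2 5 7)(3 4)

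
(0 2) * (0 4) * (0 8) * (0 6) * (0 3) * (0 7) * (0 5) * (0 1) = (0 2 4 8 6 3 7 5 1)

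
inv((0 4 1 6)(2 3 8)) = (0 6 1 4)(2 8 3)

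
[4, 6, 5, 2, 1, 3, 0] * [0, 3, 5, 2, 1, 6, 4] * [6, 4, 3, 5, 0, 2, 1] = [4, 0, 1, 2, 5, 3, 6]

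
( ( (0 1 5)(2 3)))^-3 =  (2 3)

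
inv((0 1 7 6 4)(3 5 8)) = (0 4 6 7 1)(3 8 5)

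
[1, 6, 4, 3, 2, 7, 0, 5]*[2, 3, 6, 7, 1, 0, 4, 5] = [3, 4, 1, 7, 6, 5, 2, 0]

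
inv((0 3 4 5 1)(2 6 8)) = (0 1 5 4 3)(2 8 6)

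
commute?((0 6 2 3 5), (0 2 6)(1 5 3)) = no:(0 6 2 3 5)*(0 2 6)(1 5 3) = (1 5 2), (0 2 6)(1 5 3)*(0 6 2 3 5) = (0 3 1)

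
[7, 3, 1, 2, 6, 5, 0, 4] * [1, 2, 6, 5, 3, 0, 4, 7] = [7, 5, 2, 6, 4, 0, 1, 3] 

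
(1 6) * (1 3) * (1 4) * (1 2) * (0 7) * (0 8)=(0 7 8)(1 6 3 4 2)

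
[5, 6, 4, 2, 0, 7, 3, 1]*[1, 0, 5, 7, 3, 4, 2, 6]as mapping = [0→4, 1→2, 2→3, 3→5, 4→1, 5→6, 6→7, 7→0]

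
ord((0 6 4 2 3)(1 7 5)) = 15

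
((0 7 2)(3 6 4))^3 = ()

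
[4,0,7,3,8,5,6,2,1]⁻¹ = [1,8,7,3,0,5,6,2,4]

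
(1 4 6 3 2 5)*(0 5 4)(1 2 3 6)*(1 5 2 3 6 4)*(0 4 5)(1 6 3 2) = (0 1 4)(2 6 5)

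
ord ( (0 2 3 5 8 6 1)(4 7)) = 14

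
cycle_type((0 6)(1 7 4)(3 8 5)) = 2.3^2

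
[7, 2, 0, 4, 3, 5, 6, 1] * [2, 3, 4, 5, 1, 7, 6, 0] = [0, 4, 2, 1, 5, 7, 6, 3]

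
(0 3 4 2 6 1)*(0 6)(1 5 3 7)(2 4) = (0 7 1 6 5 3 2)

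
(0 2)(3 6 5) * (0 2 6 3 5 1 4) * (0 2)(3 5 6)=(0 3 5 6 1 4 2)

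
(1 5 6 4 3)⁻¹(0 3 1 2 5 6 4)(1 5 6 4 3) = (0 1 5 2 6 4 3)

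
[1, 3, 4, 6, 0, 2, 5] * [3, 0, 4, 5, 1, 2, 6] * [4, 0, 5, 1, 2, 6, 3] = [4, 6, 0, 3, 1, 2, 5]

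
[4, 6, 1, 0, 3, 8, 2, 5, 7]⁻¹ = [3, 2, 6, 4, 0, 7, 1, 8, 5]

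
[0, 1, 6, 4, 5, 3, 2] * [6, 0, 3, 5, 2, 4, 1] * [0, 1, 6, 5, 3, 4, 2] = [2, 0, 1, 6, 3, 4, 5]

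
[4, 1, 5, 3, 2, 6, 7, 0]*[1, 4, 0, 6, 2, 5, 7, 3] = [2, 4, 5, 6, 0, 7, 3, 1]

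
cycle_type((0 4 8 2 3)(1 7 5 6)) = 4.5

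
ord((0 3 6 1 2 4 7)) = 7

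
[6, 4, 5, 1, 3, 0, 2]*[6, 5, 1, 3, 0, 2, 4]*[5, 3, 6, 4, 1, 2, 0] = [1, 5, 6, 2, 4, 0, 3]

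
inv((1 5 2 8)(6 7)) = (1 8 2 5)(6 7)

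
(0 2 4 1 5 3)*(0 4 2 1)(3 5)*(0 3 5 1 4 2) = (0 4 3 2)(1 5)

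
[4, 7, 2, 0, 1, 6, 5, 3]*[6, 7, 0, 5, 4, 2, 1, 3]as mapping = [0→4, 1→3, 2→0, 3→6, 4→7, 5→1, 6→2, 7→5]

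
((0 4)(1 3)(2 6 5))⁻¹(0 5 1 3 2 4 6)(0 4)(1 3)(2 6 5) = (0 5 4 2 3 1 6)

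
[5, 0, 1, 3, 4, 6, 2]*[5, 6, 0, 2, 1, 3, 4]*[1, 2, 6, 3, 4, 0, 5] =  [3, 0, 5, 6, 2, 4, 1]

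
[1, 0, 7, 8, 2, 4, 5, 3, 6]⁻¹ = [1, 0, 4, 7, 5, 6, 8, 2, 3]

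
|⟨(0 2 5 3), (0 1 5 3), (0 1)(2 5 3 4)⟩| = 720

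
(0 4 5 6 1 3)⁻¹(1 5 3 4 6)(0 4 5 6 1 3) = (0 5 1 3 6)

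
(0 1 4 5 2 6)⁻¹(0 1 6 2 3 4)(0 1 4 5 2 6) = (0 6 3 5 1 4)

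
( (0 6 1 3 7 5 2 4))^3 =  (0 3 2 6 7 4 1 5)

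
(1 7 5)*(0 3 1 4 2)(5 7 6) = (0 3 1 6 5 4 2)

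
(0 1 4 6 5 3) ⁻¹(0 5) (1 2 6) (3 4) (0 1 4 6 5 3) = (0 6) (1 3) (2 5 4) 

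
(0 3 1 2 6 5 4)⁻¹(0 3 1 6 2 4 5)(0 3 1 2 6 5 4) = (0 4 3 1 2 5 6)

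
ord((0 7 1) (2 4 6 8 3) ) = 15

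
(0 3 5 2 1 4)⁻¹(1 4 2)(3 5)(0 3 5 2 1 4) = (0 1 4)(2 5)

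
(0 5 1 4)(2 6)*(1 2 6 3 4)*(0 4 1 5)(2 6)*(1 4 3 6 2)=(1 5 2 6)(3 4)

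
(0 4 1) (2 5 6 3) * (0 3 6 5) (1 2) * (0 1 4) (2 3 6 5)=(1 6 5 2) (3 4) 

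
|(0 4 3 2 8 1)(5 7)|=6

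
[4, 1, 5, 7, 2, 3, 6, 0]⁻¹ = [7, 1, 4, 5, 0, 2, 6, 3]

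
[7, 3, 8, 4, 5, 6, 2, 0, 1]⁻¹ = [7, 8, 6, 1, 3, 4, 5, 0, 2]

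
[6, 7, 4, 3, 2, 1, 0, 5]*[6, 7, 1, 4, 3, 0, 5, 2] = [5, 2, 3, 4, 1, 7, 6, 0]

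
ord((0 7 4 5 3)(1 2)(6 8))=10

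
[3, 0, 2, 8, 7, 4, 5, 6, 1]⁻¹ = [1, 8, 2, 0, 5, 6, 7, 4, 3]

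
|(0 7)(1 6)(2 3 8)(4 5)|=6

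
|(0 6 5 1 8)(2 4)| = 10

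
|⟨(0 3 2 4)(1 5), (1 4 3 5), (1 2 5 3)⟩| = 720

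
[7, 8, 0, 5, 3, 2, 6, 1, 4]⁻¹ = [2, 7, 5, 4, 8, 3, 6, 0, 1]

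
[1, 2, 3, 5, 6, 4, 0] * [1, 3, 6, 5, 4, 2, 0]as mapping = [0→3, 1→6, 2→5, 3→2, 4→0, 5→4, 6→1]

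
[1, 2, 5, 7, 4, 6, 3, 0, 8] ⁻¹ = [7, 0, 1, 6, 4, 2, 5, 3, 8] 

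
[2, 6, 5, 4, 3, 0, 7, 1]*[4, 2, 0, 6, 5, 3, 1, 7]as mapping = [0→0, 1→1, 2→3, 3→5, 4→6, 5→4, 6→7, 7→2]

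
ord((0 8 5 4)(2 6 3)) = 12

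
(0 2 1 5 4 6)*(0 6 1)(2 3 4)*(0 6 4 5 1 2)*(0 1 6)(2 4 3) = (0 2)(1 6 3 5)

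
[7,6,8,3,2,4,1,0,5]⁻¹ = [7,6,4,3,5,8,1,0,2]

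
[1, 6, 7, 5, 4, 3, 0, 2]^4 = [1, 6, 2, 3, 4, 5, 0, 7]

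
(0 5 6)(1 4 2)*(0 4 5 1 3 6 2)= (0 1 5 2 3 6 4)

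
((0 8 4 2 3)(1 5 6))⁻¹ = (0 3 2 4 8)(1 6 5)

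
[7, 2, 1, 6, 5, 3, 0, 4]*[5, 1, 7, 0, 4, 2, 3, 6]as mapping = [0→6, 1→7, 2→1, 3→3, 4→2, 5→0, 6→5, 7→4]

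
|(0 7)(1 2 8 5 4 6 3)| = 14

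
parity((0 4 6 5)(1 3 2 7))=even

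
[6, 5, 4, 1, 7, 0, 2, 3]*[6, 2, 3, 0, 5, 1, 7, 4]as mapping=[0→7, 1→1, 2→5, 3→2, 4→4, 5→6, 6→3, 7→0]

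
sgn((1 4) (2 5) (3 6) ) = -1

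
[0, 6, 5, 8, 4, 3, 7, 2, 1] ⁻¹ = [0, 8, 7, 5, 4, 2, 1, 6, 3] 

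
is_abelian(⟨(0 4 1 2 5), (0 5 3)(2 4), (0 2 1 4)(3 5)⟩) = no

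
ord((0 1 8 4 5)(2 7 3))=15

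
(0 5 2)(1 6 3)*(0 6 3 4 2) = (0 5)(1 3)(2 6 4)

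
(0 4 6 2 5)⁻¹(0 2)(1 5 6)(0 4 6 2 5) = (0 2 1)(4 5)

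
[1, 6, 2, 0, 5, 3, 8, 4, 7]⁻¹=[3, 0, 2, 5, 7, 4, 1, 8, 6]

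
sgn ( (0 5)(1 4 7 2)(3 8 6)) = 1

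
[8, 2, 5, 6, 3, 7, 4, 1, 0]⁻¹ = [8, 7, 1, 4, 6, 2, 3, 5, 0]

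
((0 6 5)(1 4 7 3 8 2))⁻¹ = (0 5 6)(1 2 8 3 7 4)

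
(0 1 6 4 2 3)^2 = (0 6 2)(1 4 3)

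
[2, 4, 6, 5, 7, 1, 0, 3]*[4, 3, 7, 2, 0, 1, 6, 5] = [7, 0, 6, 1, 5, 3, 4, 2]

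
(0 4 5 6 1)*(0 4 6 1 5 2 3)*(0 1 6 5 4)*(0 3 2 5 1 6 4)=(0 1 3 6)(4 5)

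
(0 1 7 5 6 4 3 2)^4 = (0 6)(1 4)(2 5)(3 7)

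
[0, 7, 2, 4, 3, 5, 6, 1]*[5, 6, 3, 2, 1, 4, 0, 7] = [5, 7, 3, 1, 2, 4, 0, 6]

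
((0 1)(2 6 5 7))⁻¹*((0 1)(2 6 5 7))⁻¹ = (2 5)(6 7)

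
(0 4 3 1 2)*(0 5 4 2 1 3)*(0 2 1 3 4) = (0 1 3 4 2 5)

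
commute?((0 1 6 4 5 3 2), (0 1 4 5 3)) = no:(0 1 6 4 5 3 2)*(0 1 4 5 3) = (0 4 3 2 1 6 5), (0 1 4 5 3)*(0 1 6 4 5 3 2) = (0 6 4 3 1 5 2)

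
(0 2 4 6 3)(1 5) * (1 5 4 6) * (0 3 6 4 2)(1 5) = (1 2 4 5)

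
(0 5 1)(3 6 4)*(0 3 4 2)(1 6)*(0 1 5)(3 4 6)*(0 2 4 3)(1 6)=(0 2 6 4 1 3 5)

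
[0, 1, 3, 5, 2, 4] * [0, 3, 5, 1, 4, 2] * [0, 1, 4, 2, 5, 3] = [0, 2, 1, 4, 3, 5]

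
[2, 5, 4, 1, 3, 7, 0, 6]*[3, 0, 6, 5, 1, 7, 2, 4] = [6, 7, 1, 0, 5, 4, 3, 2]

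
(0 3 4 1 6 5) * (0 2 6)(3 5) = (0 5 2 6 3 4 1)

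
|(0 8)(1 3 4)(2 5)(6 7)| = 6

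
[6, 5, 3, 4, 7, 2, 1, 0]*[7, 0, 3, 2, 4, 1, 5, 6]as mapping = [0→5, 1→1, 2→2, 3→4, 4→6, 5→3, 6→0, 7→7]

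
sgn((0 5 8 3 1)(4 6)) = -1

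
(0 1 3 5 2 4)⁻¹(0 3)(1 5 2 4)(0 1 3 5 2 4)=(0 3 2 4)(1 5)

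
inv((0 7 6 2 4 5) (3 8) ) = (0 5 4 2 6 7) (3 8) 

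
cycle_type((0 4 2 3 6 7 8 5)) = 8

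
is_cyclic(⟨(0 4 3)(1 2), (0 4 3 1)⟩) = no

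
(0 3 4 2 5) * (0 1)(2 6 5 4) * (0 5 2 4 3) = (1 5)(2 3 4 6)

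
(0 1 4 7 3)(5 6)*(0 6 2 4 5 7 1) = (1 5 2 4)(3 6 7)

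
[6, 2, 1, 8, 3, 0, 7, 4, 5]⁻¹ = [5, 2, 1, 4, 7, 8, 0, 6, 3]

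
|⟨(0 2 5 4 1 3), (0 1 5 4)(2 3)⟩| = 720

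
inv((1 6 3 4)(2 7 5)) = (1 4 3 6)(2 5 7)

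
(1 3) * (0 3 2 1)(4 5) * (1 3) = (0 1 2 3)(4 5)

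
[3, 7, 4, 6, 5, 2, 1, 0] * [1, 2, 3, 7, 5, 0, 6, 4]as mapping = [0→7, 1→4, 2→5, 3→6, 4→0, 5→3, 6→2, 7→1]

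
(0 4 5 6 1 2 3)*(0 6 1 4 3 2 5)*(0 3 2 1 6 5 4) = (0 2 1 4 3 5 6)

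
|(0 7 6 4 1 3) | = 6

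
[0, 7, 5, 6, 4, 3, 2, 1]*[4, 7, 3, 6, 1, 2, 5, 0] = [4, 0, 2, 5, 1, 6, 3, 7]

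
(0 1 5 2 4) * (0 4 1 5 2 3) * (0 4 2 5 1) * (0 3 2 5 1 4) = (0 4 5 2 3)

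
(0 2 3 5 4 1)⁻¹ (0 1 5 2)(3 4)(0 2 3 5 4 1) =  (0 4 3 2)(1 5)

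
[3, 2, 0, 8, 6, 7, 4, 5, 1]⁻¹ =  [2, 8, 1, 0, 6, 7, 4, 5, 3]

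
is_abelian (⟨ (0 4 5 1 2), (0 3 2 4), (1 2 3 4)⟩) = no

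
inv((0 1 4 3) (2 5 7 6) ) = (0 3 4 1) (2 6 7 5) 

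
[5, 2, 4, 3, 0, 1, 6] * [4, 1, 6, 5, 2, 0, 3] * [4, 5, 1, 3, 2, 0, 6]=[4, 6, 1, 0, 2, 5, 3]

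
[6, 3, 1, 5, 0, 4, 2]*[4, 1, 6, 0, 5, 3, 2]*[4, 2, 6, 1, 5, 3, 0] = [6, 4, 2, 1, 5, 3, 0]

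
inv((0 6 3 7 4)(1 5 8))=(0 4 7 3 6)(1 8 5)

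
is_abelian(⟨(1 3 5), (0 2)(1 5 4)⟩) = no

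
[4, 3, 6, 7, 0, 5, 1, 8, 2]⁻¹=[4, 6, 8, 1, 0, 5, 2, 3, 7]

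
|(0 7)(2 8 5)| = 6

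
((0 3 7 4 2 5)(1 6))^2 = (0 7 2)(3 4 5)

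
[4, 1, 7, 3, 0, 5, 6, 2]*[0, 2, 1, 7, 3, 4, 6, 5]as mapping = [0→3, 1→2, 2→5, 3→7, 4→0, 5→4, 6→6, 7→1]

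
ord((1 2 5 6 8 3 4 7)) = 8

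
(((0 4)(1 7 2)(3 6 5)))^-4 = (1 2 7)(3 5 6)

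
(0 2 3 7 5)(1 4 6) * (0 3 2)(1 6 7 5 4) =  (3 5)(4 7)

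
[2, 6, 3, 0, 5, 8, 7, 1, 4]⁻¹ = [3, 7, 0, 2, 8, 4, 1, 6, 5]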